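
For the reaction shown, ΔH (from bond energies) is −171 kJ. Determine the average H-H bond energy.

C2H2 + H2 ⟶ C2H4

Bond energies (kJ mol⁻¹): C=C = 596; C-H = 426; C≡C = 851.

Let D be the H-H bond energy.
Σ(broken) = 1×851 + 2×426 + 1×D = 1703 + D
Σ(formed) = 4×426 + 1×596 = 2300
ΔH = Σ(broken) − Σ(formed) = (1703 + D) − (2300) = −597 + D
Setting this equal to −171 kJ gives D = 426 kJ/mol.

D(H-H) ≈ 426 kJ/mol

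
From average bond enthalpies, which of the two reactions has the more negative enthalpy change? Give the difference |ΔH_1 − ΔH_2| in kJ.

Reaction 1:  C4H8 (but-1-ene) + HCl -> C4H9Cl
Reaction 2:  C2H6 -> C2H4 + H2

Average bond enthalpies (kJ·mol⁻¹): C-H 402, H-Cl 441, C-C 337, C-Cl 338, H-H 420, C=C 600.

Reaction 1, by 157 kJ

Reaction 1:
  Bonds broken (reactants):
    C-C: 2 × 337 = 674
    C-H: 8 × 402 = 3216
    C=C: 1 × 600 = 600
    H-Cl: 1 × 441 = 441
    Σ(broken) = 4931 kJ
  Bonds formed (products):
    C-C: 3 × 337 = 1011
    C-Cl: 1 × 338 = 338
    C-H: 9 × 402 = 3618
    Σ(formed) = 4967 kJ
  ΔH_1 = 4931 − 4967 = −36 kJ
Reaction 2:
  Bonds broken (reactants):
    C-C: 1 × 337 = 337
    C-H: 6 × 402 = 2412
    Σ(broken) = 2749 kJ
  Bonds formed (products):
    C-H: 4 × 402 = 1608
    C=C: 1 × 600 = 600
    H-H: 1 × 420 = 420
    Σ(formed) = 2628 kJ
  ΔH_2 = 2749 − 2628 = +121 kJ
ΔH_1 − ΔH_2 = −157 kJ, so reaction 1 has the more negative ΔH; |ΔH_1 − ΔH_2| = 157 kJ.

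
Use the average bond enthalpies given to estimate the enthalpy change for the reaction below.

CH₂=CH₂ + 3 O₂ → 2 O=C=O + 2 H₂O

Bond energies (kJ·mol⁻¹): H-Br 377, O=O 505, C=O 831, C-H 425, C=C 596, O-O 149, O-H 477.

ΔH ≈ −1421 kJ

Bonds broken (reactants):
  C-H: 4 × 425 = 1700
  C=C: 1 × 596 = 596
  O=O: 3 × 505 = 1515
  Σ(broken) = 3811 kJ
Bonds formed (products):
  C=O: 4 × 831 = 3324
  O-H: 4 × 477 = 1908
  Σ(formed) = 5232 kJ
ΔH = Σ(broken) − Σ(formed) = 3811 − 5232 = −1421 kJ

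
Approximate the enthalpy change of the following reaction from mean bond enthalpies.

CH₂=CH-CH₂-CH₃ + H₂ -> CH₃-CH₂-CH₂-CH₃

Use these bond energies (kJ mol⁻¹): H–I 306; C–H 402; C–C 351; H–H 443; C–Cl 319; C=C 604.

ΔH ≈ −108 kJ

Bonds broken (reactants):
  C–C: 2 × 351 = 702
  C–H: 8 × 402 = 3216
  C=C: 1 × 604 = 604
  H–H: 1 × 443 = 443
  Σ(broken) = 4965 kJ
Bonds formed (products):
  C–C: 3 × 351 = 1053
  C–H: 10 × 402 = 4020
  Σ(formed) = 5073 kJ
ΔH = Σ(broken) − Σ(formed) = 4965 − 5073 = −108 kJ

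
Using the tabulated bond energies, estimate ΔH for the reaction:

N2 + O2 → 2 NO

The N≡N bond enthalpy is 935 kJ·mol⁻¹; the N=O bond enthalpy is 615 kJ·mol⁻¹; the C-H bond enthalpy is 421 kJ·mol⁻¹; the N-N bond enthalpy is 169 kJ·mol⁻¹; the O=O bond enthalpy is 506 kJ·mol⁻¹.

ΔH ≈ +211 kJ

Bonds broken (reactants):
  N≡N: 1 × 935 = 935
  O=O: 1 × 506 = 506
  Σ(broken) = 1441 kJ
Bonds formed (products):
  N=O: 2 × 615 = 1230
  Σ(formed) = 1230 kJ
ΔH = Σ(broken) − Σ(formed) = 1441 − 1230 = +211 kJ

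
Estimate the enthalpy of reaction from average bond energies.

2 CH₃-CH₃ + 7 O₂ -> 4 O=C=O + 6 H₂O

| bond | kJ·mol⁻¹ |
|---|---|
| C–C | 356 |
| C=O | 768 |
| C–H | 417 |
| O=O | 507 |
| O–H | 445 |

ΔH ≈ −2219 kJ

Bonds broken (reactants):
  C–C: 2 × 356 = 712
  C–H: 12 × 417 = 5004
  O=O: 7 × 507 = 3549
  Σ(broken) = 9265 kJ
Bonds formed (products):
  C=O: 8 × 768 = 6144
  O–H: 12 × 445 = 5340
  Σ(formed) = 11484 kJ
ΔH = Σ(broken) − Σ(formed) = 9265 − 11484 = −2219 kJ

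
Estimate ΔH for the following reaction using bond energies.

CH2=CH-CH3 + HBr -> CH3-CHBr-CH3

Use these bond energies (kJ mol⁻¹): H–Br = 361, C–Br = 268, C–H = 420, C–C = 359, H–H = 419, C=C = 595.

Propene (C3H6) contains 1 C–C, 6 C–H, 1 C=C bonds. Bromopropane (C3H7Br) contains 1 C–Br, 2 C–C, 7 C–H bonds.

Bonds broken (reactants):
  C–C: 1 × 359 = 359
  C–H: 6 × 420 = 2520
  C=C: 1 × 595 = 595
  H–Br: 1 × 361 = 361
  Σ(broken) = 3835 kJ
Bonds formed (products):
  C–Br: 1 × 268 = 268
  C–C: 2 × 359 = 718
  C–H: 7 × 420 = 2940
  Σ(formed) = 3926 kJ
ΔH = Σ(broken) − Σ(formed) = 3835 − 3926 = −91 kJ

ΔH ≈ −91 kJ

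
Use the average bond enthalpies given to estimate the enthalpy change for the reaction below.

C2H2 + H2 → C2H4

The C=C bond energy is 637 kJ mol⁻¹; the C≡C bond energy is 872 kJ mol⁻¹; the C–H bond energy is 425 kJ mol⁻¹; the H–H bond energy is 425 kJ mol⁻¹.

Bonds broken (reactants):
  C≡C: 1 × 872 = 872
  C–H: 2 × 425 = 850
  H–H: 1 × 425 = 425
  Σ(broken) = 2147 kJ
Bonds formed (products):
  C–H: 4 × 425 = 1700
  C=C: 1 × 637 = 637
  Σ(formed) = 2337 kJ
ΔH = Σ(broken) − Σ(formed) = 2147 − 2337 = −190 kJ

ΔH ≈ −190 kJ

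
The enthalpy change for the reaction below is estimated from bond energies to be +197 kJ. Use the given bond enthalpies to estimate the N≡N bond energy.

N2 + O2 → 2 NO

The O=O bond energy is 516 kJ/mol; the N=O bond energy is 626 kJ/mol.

D(N≡N) ≈ 933 kJ/mol

Let D be the N≡N bond energy.
Σ(broken) = 1×D + 1×516 = 516 + D
Σ(formed) = 2×626 = 1252
ΔH = Σ(broken) − Σ(formed) = (516 + D) − (1252) = −736 + D
Setting this equal to +197 kJ gives D = 933 kJ/mol.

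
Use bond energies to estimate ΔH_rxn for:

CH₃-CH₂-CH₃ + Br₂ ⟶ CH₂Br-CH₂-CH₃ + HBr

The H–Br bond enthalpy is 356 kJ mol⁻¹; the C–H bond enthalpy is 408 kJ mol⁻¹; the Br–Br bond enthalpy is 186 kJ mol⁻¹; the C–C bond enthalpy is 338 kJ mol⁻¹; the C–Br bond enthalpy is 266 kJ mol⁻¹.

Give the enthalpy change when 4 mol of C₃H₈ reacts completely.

ΔH = −112 kJ

Bonds broken (reactants):
  Br–Br: 1 × 186 = 186
  C–C: 2 × 338 = 676
  C–H: 8 × 408 = 3264
  Σ(broken) = 4126 kJ
Bonds formed (products):
  C–Br: 1 × 266 = 266
  C–C: 2 × 338 = 676
  C–H: 7 × 408 = 2856
  H–Br: 1 × 356 = 356
  Σ(formed) = 4154 kJ
ΔH = Σ(broken) − Σ(formed) = 4126 − 4154 = −28 kJ
For 4× the reaction as written: 4 × (−28) = −112 kJ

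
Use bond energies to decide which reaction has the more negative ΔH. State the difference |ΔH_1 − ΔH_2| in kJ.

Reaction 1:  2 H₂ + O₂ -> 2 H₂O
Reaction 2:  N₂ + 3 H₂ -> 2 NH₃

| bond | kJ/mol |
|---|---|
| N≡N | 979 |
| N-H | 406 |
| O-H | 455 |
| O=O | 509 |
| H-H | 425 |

Reaction 1:
  Bonds broken (reactants):
    H-H: 2 × 425 = 850
    O=O: 1 × 509 = 509
    Σ(broken) = 1359 kJ
  Bonds formed (products):
    O-H: 4 × 455 = 1820
    Σ(formed) = 1820 kJ
  ΔH_1 = 1359 − 1820 = −461 kJ
Reaction 2:
  Bonds broken (reactants):
    H-H: 3 × 425 = 1275
    N≡N: 1 × 979 = 979
    Σ(broken) = 2254 kJ
  Bonds formed (products):
    N-H: 6 × 406 = 2436
    Σ(formed) = 2436 kJ
  ΔH_2 = 2254 − 2436 = −182 kJ
ΔH_1 − ΔH_2 = −279 kJ, so reaction 1 has the more negative ΔH; |ΔH_1 − ΔH_2| = 279 kJ.

Reaction 1, by 279 kJ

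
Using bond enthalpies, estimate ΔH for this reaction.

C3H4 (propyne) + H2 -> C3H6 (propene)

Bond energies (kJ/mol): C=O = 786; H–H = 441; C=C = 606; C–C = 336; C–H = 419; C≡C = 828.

ΔH ≈ −175 kJ

Bonds broken (reactants):
  C≡C: 1 × 828 = 828
  C–C: 1 × 336 = 336
  C–H: 4 × 419 = 1676
  H–H: 1 × 441 = 441
  Σ(broken) = 3281 kJ
Bonds formed (products):
  C–C: 1 × 336 = 336
  C–H: 6 × 419 = 2514
  C=C: 1 × 606 = 606
  Σ(formed) = 3456 kJ
ΔH = Σ(broken) − Σ(formed) = 3281 − 3456 = −175 kJ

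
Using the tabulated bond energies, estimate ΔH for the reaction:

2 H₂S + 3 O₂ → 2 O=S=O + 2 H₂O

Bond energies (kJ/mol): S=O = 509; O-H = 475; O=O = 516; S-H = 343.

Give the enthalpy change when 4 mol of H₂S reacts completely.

ΔH = −2032 kJ

Bonds broken (reactants):
  O=O: 3 × 516 = 1548
  S-H: 4 × 343 = 1372
  Σ(broken) = 2920 kJ
Bonds formed (products):
  O-H: 4 × 475 = 1900
  S=O: 4 × 509 = 2036
  Σ(formed) = 3936 kJ
ΔH = Σ(broken) − Σ(formed) = 2920 − 3936 = −1016 kJ
For 2× the reaction as written: 2 × (−1016) = −2032 kJ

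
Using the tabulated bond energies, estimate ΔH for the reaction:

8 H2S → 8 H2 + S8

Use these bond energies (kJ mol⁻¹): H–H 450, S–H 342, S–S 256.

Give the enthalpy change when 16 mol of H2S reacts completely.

ΔH = −352 kJ

Bonds broken (reactants):
  S–H: 16 × 342 = 5472
  Σ(broken) = 5472 kJ
Bonds formed (products):
  H–H: 8 × 450 = 3600
  S–S: 8 × 256 = 2048
  Σ(formed) = 5648 kJ
ΔH = Σ(broken) − Σ(formed) = 5472 − 5648 = −176 kJ
For 2× the reaction as written: 2 × (−176) = −352 kJ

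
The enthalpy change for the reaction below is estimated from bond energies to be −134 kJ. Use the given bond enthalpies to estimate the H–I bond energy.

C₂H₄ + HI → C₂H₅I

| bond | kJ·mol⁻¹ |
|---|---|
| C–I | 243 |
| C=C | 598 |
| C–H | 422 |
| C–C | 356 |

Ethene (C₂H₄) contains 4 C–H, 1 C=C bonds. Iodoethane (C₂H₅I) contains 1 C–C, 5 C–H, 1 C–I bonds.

Let D be the H–I bond energy.
Σ(broken) = 4×422 + 1×598 + 1×D = 2286 + D
Σ(formed) = 1×356 + 5×422 + 1×243 = 2709
ΔH = Σ(broken) − Σ(formed) = (2286 + D) − (2709) = −423 + D
Setting this equal to −134 kJ gives D = 289 kJ/mol.

D(H–I) ≈ 289 kJ/mol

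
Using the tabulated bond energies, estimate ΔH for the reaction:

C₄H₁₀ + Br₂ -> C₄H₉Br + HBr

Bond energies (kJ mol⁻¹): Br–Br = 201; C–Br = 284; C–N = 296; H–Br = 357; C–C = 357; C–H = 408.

ΔH ≈ −32 kJ

Bonds broken (reactants):
  Br–Br: 1 × 201 = 201
  C–C: 3 × 357 = 1071
  C–H: 10 × 408 = 4080
  Σ(broken) = 5352 kJ
Bonds formed (products):
  C–Br: 1 × 284 = 284
  C–C: 3 × 357 = 1071
  C–H: 9 × 408 = 3672
  H–Br: 1 × 357 = 357
  Σ(formed) = 5384 kJ
ΔH = Σ(broken) − Σ(formed) = 5352 − 5384 = −32 kJ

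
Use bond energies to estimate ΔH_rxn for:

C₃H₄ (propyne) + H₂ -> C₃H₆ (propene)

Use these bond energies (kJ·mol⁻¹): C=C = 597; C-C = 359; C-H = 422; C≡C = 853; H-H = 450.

Bonds broken (reactants):
  C≡C: 1 × 853 = 853
  C-C: 1 × 359 = 359
  C-H: 4 × 422 = 1688
  H-H: 1 × 450 = 450
  Σ(broken) = 3350 kJ
Bonds formed (products):
  C-C: 1 × 359 = 359
  C-H: 6 × 422 = 2532
  C=C: 1 × 597 = 597
  Σ(formed) = 3488 kJ
ΔH = Σ(broken) − Σ(formed) = 3350 − 3488 = −138 kJ

ΔH ≈ −138 kJ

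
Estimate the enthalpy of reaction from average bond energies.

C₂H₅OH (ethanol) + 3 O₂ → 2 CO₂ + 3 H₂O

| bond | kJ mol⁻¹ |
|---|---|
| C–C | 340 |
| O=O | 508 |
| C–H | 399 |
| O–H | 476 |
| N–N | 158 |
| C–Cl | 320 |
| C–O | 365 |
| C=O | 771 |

ΔH ≈ −1240 kJ

Bonds broken (reactants):
  C–C: 1 × 340 = 340
  C–H: 5 × 399 = 1995
  C–O: 1 × 365 = 365
  O–H: 1 × 476 = 476
  O=O: 3 × 508 = 1524
  Σ(broken) = 4700 kJ
Bonds formed (products):
  C=O: 4 × 771 = 3084
  O–H: 6 × 476 = 2856
  Σ(formed) = 5940 kJ
ΔH = Σ(broken) − Σ(formed) = 4700 − 5940 = −1240 kJ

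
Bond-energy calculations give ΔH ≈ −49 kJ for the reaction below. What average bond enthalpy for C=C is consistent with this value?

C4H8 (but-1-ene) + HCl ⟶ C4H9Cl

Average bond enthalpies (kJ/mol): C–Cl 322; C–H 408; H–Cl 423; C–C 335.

Let D be the C=C bond energy.
Σ(broken) = 2×335 + 8×408 + 1×D + 1×423 = 4357 + D
Σ(formed) = 3×335 + 1×322 + 9×408 = 4999
ΔH = Σ(broken) − Σ(formed) = (4357 + D) − (4999) = −642 + D
Setting this equal to −49 kJ gives D = 593 kJ/mol.

D(C=C) ≈ 593 kJ/mol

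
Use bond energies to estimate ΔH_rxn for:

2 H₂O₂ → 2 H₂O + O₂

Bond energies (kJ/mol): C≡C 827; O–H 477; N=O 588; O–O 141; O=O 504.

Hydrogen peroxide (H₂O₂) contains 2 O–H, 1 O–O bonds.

ΔH ≈ −222 kJ

Bonds broken (reactants):
  O–H: 4 × 477 = 1908
  O–O: 2 × 141 = 282
  Σ(broken) = 2190 kJ
Bonds formed (products):
  O–H: 4 × 477 = 1908
  O=O: 1 × 504 = 504
  Σ(formed) = 2412 kJ
ΔH = Σ(broken) − Σ(formed) = 2190 − 2412 = −222 kJ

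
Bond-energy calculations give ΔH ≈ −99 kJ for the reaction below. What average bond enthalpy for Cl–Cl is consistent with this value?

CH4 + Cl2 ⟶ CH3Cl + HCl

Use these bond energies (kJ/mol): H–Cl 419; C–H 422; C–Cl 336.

D(Cl–Cl) ≈ 234 kJ/mol

Let D be the Cl–Cl bond energy.
Σ(broken) = 4×422 + 1×D = 1688 + D
Σ(formed) = 1×336 + 3×422 + 1×419 = 2021
ΔH = Σ(broken) − Σ(formed) = (1688 + D) − (2021) = −333 + D
Setting this equal to −99 kJ gives D = 234 kJ/mol.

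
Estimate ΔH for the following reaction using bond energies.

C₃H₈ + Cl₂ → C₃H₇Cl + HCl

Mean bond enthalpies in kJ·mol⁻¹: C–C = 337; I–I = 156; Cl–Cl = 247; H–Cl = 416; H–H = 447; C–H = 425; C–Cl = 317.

ΔH ≈ −61 kJ

Bonds broken (reactants):
  C–C: 2 × 337 = 674
  C–H: 8 × 425 = 3400
  Cl–Cl: 1 × 247 = 247
  Σ(broken) = 4321 kJ
Bonds formed (products):
  C–C: 2 × 337 = 674
  C–Cl: 1 × 317 = 317
  C–H: 7 × 425 = 2975
  H–Cl: 1 × 416 = 416
  Σ(formed) = 4382 kJ
ΔH = Σ(broken) − Σ(formed) = 4321 − 4382 = −61 kJ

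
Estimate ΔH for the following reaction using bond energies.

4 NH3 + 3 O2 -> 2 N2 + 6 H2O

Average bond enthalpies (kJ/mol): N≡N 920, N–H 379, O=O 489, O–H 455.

Bonds broken (reactants):
  N–H: 12 × 379 = 4548
  O=O: 3 × 489 = 1467
  Σ(broken) = 6015 kJ
Bonds formed (products):
  N≡N: 2 × 920 = 1840
  O–H: 12 × 455 = 5460
  Σ(formed) = 7300 kJ
ΔH = Σ(broken) − Σ(formed) = 6015 − 7300 = −1285 kJ

ΔH ≈ −1285 kJ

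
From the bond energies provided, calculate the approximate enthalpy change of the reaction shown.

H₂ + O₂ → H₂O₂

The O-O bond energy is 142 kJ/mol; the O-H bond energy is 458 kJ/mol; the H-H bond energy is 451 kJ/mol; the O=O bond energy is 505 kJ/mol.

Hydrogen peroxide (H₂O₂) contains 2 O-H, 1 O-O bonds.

ΔH ≈ −102 kJ

Bonds broken (reactants):
  H-H: 1 × 451 = 451
  O=O: 1 × 505 = 505
  Σ(broken) = 956 kJ
Bonds formed (products):
  O-H: 2 × 458 = 916
  O-O: 1 × 142 = 142
  Σ(formed) = 1058 kJ
ΔH = Σ(broken) − Σ(formed) = 956 − 1058 = −102 kJ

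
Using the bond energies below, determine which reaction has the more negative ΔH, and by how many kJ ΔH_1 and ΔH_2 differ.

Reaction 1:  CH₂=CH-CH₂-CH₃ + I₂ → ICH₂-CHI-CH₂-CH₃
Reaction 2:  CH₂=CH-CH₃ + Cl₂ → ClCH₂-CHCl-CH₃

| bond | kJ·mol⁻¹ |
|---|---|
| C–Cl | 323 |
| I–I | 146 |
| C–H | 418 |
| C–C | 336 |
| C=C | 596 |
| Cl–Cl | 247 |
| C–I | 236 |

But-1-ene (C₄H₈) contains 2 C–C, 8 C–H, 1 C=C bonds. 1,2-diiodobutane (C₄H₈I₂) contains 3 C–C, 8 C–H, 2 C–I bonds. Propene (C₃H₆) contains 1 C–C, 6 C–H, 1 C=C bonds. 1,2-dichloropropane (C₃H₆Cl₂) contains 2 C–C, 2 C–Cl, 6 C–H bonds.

Reaction 2, by 73 kJ

Reaction 1:
  Bonds broken (reactants):
    C–C: 2 × 336 = 672
    C–H: 8 × 418 = 3344
    C=C: 1 × 596 = 596
    I–I: 1 × 146 = 146
    Σ(broken) = 4758 kJ
  Bonds formed (products):
    C–C: 3 × 336 = 1008
    C–H: 8 × 418 = 3344
    C–I: 2 × 236 = 472
    Σ(formed) = 4824 kJ
  ΔH_1 = 4758 − 4824 = −66 kJ
Reaction 2:
  Bonds broken (reactants):
    C–C: 1 × 336 = 336
    C–H: 6 × 418 = 2508
    C=C: 1 × 596 = 596
    Cl–Cl: 1 × 247 = 247
    Σ(broken) = 3687 kJ
  Bonds formed (products):
    C–C: 2 × 336 = 672
    C–Cl: 2 × 323 = 646
    C–H: 6 × 418 = 2508
    Σ(formed) = 3826 kJ
  ΔH_2 = 3687 − 3826 = −139 kJ
ΔH_1 − ΔH_2 = +73 kJ, so reaction 2 has the more negative ΔH; |ΔH_1 − ΔH_2| = 73 kJ.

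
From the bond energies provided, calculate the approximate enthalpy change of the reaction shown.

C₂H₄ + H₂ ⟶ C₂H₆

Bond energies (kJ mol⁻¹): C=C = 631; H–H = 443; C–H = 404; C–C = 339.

Bonds broken (reactants):
  C–H: 4 × 404 = 1616
  C=C: 1 × 631 = 631
  H–H: 1 × 443 = 443
  Σ(broken) = 2690 kJ
Bonds formed (products):
  C–C: 1 × 339 = 339
  C–H: 6 × 404 = 2424
  Σ(formed) = 2763 kJ
ΔH = Σ(broken) − Σ(formed) = 2690 − 2763 = −73 kJ

ΔH ≈ −73 kJ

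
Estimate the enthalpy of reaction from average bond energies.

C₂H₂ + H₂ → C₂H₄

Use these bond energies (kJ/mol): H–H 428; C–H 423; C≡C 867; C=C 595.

ΔH ≈ −146 kJ

Bonds broken (reactants):
  C≡C: 1 × 867 = 867
  C–H: 2 × 423 = 846
  H–H: 1 × 428 = 428
  Σ(broken) = 2141 kJ
Bonds formed (products):
  C–H: 4 × 423 = 1692
  C=C: 1 × 595 = 595
  Σ(formed) = 2287 kJ
ΔH = Σ(broken) − Σ(formed) = 2141 − 2287 = −146 kJ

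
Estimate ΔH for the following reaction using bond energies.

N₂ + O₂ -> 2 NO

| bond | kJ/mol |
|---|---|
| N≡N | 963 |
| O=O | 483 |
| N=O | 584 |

ΔH ≈ +278 kJ

Bonds broken (reactants):
  N≡N: 1 × 963 = 963
  O=O: 1 × 483 = 483
  Σ(broken) = 1446 kJ
Bonds formed (products):
  N=O: 2 × 584 = 1168
  Σ(formed) = 1168 kJ
ΔH = Σ(broken) − Σ(formed) = 1446 − 1168 = +278 kJ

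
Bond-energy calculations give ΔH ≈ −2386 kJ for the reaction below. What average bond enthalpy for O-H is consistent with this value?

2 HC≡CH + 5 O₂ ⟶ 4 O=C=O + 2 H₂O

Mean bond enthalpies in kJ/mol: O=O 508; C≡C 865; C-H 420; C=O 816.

D(O-H) ≈ 452 kJ/mol

Let D be the O-H bond energy.
Σ(broken) = 2×865 + 4×420 + 5×508 = 5950
Σ(formed) = 8×816 + 4×D = 6528 + 4D
ΔH = Σ(broken) − Σ(formed) = (5950) − (6528 + 4D) = −578 − 4D
Setting this equal to −2386 kJ gives 4D = 1808, so D = 452 kJ/mol.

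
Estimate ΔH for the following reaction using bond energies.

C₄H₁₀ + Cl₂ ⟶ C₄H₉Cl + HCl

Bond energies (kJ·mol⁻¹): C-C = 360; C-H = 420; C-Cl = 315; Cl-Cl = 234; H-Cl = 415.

Bonds broken (reactants):
  C-C: 3 × 360 = 1080
  C-H: 10 × 420 = 4200
  Cl-Cl: 1 × 234 = 234
  Σ(broken) = 5514 kJ
Bonds formed (products):
  C-C: 3 × 360 = 1080
  C-Cl: 1 × 315 = 315
  C-H: 9 × 420 = 3780
  H-Cl: 1 × 415 = 415
  Σ(formed) = 5590 kJ
ΔH = Σ(broken) − Σ(formed) = 5514 − 5590 = −76 kJ

ΔH ≈ −76 kJ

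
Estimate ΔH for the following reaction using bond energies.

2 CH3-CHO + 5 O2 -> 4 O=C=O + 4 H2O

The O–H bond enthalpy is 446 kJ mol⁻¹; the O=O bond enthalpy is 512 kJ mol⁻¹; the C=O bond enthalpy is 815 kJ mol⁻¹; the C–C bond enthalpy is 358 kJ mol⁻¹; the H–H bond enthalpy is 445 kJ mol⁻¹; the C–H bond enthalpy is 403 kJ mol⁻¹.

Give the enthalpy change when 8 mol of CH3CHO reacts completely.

ΔH = −7832 kJ

Bonds broken (reactants):
  C–C: 2 × 358 = 716
  C–H: 8 × 403 = 3224
  C=O: 2 × 815 = 1630
  O=O: 5 × 512 = 2560
  Σ(broken) = 8130 kJ
Bonds formed (products):
  C=O: 8 × 815 = 6520
  O–H: 8 × 446 = 3568
  Σ(formed) = 10088 kJ
ΔH = Σ(broken) − Σ(formed) = 8130 − 10088 = −1958 kJ
For 4× the reaction as written: 4 × (−1958) = −7832 kJ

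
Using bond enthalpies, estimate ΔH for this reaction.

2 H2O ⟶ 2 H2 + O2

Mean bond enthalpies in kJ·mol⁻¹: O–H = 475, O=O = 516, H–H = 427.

Bonds broken (reactants):
  O–H: 4 × 475 = 1900
  Σ(broken) = 1900 kJ
Bonds formed (products):
  H–H: 2 × 427 = 854
  O=O: 1 × 516 = 516
  Σ(formed) = 1370 kJ
ΔH = Σ(broken) − Σ(formed) = 1900 − 1370 = +530 kJ

ΔH ≈ +530 kJ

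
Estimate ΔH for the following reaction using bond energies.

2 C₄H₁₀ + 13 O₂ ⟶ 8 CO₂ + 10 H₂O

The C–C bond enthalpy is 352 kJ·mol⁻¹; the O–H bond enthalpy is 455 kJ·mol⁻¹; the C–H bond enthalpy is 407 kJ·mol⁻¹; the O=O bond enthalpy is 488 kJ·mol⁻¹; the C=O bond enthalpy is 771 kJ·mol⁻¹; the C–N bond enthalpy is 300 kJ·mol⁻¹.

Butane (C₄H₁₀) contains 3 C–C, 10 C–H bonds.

Bonds broken (reactants):
  C–C: 6 × 352 = 2112
  C–H: 20 × 407 = 8140
  O=O: 13 × 488 = 6344
  Σ(broken) = 16596 kJ
Bonds formed (products):
  C=O: 16 × 771 = 12336
  O–H: 20 × 455 = 9100
  Σ(formed) = 21436 kJ
ΔH = Σ(broken) − Σ(formed) = 16596 − 21436 = −4840 kJ

ΔH ≈ −4840 kJ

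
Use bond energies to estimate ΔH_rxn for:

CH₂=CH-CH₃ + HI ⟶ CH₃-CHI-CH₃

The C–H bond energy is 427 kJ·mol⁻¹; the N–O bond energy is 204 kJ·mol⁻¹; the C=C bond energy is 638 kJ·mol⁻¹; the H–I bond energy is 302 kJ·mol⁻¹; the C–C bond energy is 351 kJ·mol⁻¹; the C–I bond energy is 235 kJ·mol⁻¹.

Bonds broken (reactants):
  C–C: 1 × 351 = 351
  C–H: 6 × 427 = 2562
  C=C: 1 × 638 = 638
  H–I: 1 × 302 = 302
  Σ(broken) = 3853 kJ
Bonds formed (products):
  C–C: 2 × 351 = 702
  C–H: 7 × 427 = 2989
  C–I: 1 × 235 = 235
  Σ(formed) = 3926 kJ
ΔH = Σ(broken) − Σ(formed) = 3853 − 3926 = −73 kJ

ΔH ≈ −73 kJ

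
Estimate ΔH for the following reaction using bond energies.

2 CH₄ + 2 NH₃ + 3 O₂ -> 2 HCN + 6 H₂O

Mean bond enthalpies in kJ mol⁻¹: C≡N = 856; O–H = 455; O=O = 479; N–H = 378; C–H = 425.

ΔH ≈ −917 kJ

Bonds broken (reactants):
  C–H: 8 × 425 = 3400
  N–H: 6 × 378 = 2268
  O=O: 3 × 479 = 1437
  Σ(broken) = 7105 kJ
Bonds formed (products):
  C≡N: 2 × 856 = 1712
  C–H: 2 × 425 = 850
  O–H: 12 × 455 = 5460
  Σ(formed) = 8022 kJ
ΔH = Σ(broken) − Σ(formed) = 7105 − 8022 = −917 kJ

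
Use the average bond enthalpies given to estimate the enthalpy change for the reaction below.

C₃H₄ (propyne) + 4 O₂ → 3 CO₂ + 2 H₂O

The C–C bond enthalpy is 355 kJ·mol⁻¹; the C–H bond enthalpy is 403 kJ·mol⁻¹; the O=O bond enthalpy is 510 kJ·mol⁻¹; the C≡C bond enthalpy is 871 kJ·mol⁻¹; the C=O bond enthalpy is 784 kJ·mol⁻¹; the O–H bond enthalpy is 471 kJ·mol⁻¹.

Bonds broken (reactants):
  C≡C: 1 × 871 = 871
  C–C: 1 × 355 = 355
  C–H: 4 × 403 = 1612
  O=O: 4 × 510 = 2040
  Σ(broken) = 4878 kJ
Bonds formed (products):
  C=O: 6 × 784 = 4704
  O–H: 4 × 471 = 1884
  Σ(formed) = 6588 kJ
ΔH = Σ(broken) − Σ(formed) = 4878 − 6588 = −1710 kJ

ΔH ≈ −1710 kJ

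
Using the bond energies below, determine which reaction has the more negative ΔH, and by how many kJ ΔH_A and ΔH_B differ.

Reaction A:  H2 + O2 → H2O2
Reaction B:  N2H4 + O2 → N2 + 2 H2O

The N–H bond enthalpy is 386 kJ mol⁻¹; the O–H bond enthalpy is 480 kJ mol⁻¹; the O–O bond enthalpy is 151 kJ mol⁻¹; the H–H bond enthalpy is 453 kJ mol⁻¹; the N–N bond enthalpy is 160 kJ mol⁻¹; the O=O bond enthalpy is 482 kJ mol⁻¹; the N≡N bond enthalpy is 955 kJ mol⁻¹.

Reaction B, by 513 kJ

Reaction A:
  Bonds broken (reactants):
    H–H: 1 × 453 = 453
    O=O: 1 × 482 = 482
    Σ(broken) = 935 kJ
  Bonds formed (products):
    O–H: 2 × 480 = 960
    O–O: 1 × 151 = 151
    Σ(formed) = 1111 kJ
  ΔH_A = 935 − 1111 = −176 kJ
Reaction B:
  Bonds broken (reactants):
    N–H: 4 × 386 = 1544
    N–N: 1 × 160 = 160
    O=O: 1 × 482 = 482
    Σ(broken) = 2186 kJ
  Bonds formed (products):
    N≡N: 1 × 955 = 955
    O–H: 4 × 480 = 1920
    Σ(formed) = 2875 kJ
  ΔH_B = 2186 − 2875 = −689 kJ
ΔH_A − ΔH_B = +513 kJ, so reaction B has the more negative ΔH; |ΔH_A − ΔH_B| = 513 kJ.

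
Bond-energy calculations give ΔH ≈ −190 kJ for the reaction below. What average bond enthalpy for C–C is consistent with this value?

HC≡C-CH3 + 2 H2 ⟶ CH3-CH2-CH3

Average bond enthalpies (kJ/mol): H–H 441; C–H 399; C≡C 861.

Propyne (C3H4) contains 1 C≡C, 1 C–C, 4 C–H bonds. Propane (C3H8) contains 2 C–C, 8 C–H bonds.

Let D be the C–C bond energy.
Σ(broken) = 1×861 + 1×D + 4×399 + 2×441 = 3339 + D
Σ(formed) = 2×D + 8×399 = 3192 + 2D
ΔH = Σ(broken) − Σ(formed) = (3339 + D) − (3192 + 2D) = +147 − D
Setting this equal to −190 kJ gives D = 337 kJ/mol.

D(C–C) ≈ 337 kJ/mol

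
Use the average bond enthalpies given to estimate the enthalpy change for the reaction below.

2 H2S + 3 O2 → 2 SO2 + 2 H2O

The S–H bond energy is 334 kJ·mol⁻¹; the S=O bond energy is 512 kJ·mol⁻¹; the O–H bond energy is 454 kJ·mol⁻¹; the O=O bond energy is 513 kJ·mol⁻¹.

ΔH ≈ −989 kJ

Bonds broken (reactants):
  O=O: 3 × 513 = 1539
  S–H: 4 × 334 = 1336
  Σ(broken) = 2875 kJ
Bonds formed (products):
  O–H: 4 × 454 = 1816
  S=O: 4 × 512 = 2048
  Σ(formed) = 3864 kJ
ΔH = Σ(broken) − Σ(formed) = 2875 − 3864 = −989 kJ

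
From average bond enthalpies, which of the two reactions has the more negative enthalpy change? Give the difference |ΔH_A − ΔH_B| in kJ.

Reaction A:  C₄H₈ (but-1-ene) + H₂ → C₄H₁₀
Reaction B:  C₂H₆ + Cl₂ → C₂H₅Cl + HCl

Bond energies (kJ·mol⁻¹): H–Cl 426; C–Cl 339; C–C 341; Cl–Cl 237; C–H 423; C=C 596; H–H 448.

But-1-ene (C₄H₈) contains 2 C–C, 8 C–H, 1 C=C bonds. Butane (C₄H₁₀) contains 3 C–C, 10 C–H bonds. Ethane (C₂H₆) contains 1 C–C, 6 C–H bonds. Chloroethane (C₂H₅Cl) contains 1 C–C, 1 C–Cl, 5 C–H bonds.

Reaction A, by 38 kJ

Reaction A:
  Bonds broken (reactants):
    C–C: 2 × 341 = 682
    C–H: 8 × 423 = 3384
    C=C: 1 × 596 = 596
    H–H: 1 × 448 = 448
    Σ(broken) = 5110 kJ
  Bonds formed (products):
    C–C: 3 × 341 = 1023
    C–H: 10 × 423 = 4230
    Σ(formed) = 5253 kJ
  ΔH_A = 5110 − 5253 = −143 kJ
Reaction B:
  Bonds broken (reactants):
    C–C: 1 × 341 = 341
    C–H: 6 × 423 = 2538
    Cl–Cl: 1 × 237 = 237
    Σ(broken) = 3116 kJ
  Bonds formed (products):
    C–C: 1 × 341 = 341
    C–Cl: 1 × 339 = 339
    C–H: 5 × 423 = 2115
    H–Cl: 1 × 426 = 426
    Σ(formed) = 3221 kJ
  ΔH_B = 3116 − 3221 = −105 kJ
ΔH_A − ΔH_B = −38 kJ, so reaction A has the more negative ΔH; |ΔH_A − ΔH_B| = 38 kJ.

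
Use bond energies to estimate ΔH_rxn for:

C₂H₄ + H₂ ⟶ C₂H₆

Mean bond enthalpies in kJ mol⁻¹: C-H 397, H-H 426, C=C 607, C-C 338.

Bonds broken (reactants):
  C-H: 4 × 397 = 1588
  C=C: 1 × 607 = 607
  H-H: 1 × 426 = 426
  Σ(broken) = 2621 kJ
Bonds formed (products):
  C-C: 1 × 338 = 338
  C-H: 6 × 397 = 2382
  Σ(formed) = 2720 kJ
ΔH = Σ(broken) − Σ(formed) = 2621 − 2720 = −99 kJ

ΔH ≈ −99 kJ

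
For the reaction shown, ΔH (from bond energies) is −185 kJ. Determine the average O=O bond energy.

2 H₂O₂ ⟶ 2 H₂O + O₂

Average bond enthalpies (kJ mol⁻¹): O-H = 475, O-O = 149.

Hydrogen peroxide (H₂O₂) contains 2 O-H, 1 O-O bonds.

Let D be the O=O bond energy.
Σ(broken) = 4×475 + 2×149 = 2198
Σ(formed) = 4×475 + 1×D = 1900 + D
ΔH = Σ(broken) − Σ(formed) = (2198) − (1900 + D) = +298 − D
Setting this equal to −185 kJ gives D = 483 kJ/mol.

D(O=O) ≈ 483 kJ/mol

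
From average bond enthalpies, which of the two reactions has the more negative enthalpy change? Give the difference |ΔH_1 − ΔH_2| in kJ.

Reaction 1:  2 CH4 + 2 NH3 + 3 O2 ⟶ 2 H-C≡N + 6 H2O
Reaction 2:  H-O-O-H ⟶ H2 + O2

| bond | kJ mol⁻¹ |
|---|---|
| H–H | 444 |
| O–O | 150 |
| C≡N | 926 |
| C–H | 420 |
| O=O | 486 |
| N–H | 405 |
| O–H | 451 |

Reaction 1:
  Bonds broken (reactants):
    C–H: 8 × 420 = 3360
    N–H: 6 × 405 = 2430
    O=O: 3 × 486 = 1458
    Σ(broken) = 7248 kJ
  Bonds formed (products):
    C≡N: 2 × 926 = 1852
    C–H: 2 × 420 = 840
    O–H: 12 × 451 = 5412
    Σ(formed) = 8104 kJ
  ΔH_1 = 7248 − 8104 = −856 kJ
Reaction 2:
  Bonds broken (reactants):
    O–H: 2 × 451 = 902
    O–O: 1 × 150 = 150
    Σ(broken) = 1052 kJ
  Bonds formed (products):
    H–H: 1 × 444 = 444
    O=O: 1 × 486 = 486
    Σ(formed) = 930 kJ
  ΔH_2 = 1052 − 930 = +122 kJ
ΔH_1 − ΔH_2 = −978 kJ, so reaction 1 has the more negative ΔH; |ΔH_1 − ΔH_2| = 978 kJ.

Reaction 1, by 978 kJ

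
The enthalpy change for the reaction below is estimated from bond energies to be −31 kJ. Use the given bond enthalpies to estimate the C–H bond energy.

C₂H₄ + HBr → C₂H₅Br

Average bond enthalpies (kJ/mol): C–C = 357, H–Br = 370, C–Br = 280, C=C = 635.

Let D be the C–H bond energy.
Σ(broken) = 4×D + 1×635 + 1×370 = 1005 + 4D
Σ(formed) = 1×280 + 1×357 + 5×D = 637 + 5D
ΔH = Σ(broken) − Σ(formed) = (1005 + 4D) − (637 + 5D) = +368 − D
Setting this equal to −31 kJ gives D = 399 kJ/mol.

D(C–H) ≈ 399 kJ/mol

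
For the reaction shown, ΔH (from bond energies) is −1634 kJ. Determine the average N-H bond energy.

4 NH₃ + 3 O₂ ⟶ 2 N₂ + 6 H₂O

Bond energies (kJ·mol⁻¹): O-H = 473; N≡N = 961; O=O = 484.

Let D be the N-H bond energy.
Σ(broken) = 12×D + 3×484 = 1452 + 12D
Σ(formed) = 2×961 + 12×473 = 7598
ΔH = Σ(broken) − Σ(formed) = (1452 + 12D) − (7598) = −6146 + 12D
Setting this equal to −1634 kJ gives 12D = 4512, so D = 376 kJ/mol.

D(N-H) ≈ 376 kJ/mol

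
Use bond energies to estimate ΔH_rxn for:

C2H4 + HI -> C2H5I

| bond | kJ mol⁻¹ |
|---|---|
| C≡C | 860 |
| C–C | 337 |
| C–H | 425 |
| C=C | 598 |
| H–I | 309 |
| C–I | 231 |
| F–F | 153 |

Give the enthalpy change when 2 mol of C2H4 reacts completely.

Bonds broken (reactants):
  C–H: 4 × 425 = 1700
  C=C: 1 × 598 = 598
  H–I: 1 × 309 = 309
  Σ(broken) = 2607 kJ
Bonds formed (products):
  C–C: 1 × 337 = 337
  C–H: 5 × 425 = 2125
  C–I: 1 × 231 = 231
  Σ(formed) = 2693 kJ
ΔH = Σ(broken) − Σ(formed) = 2607 − 2693 = −86 kJ
For 2× the reaction as written: 2 × (−86) = −172 kJ

ΔH = −172 kJ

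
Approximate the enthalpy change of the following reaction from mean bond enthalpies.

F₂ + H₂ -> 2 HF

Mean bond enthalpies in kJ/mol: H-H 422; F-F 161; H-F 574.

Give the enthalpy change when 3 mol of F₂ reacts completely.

Bonds broken (reactants):
  F-F: 1 × 161 = 161
  H-H: 1 × 422 = 422
  Σ(broken) = 583 kJ
Bonds formed (products):
  H-F: 2 × 574 = 1148
  Σ(formed) = 1148 kJ
ΔH = Σ(broken) − Σ(formed) = 583 − 1148 = −565 kJ
For 3× the reaction as written: 3 × (−565) = −1695 kJ

ΔH = −1695 kJ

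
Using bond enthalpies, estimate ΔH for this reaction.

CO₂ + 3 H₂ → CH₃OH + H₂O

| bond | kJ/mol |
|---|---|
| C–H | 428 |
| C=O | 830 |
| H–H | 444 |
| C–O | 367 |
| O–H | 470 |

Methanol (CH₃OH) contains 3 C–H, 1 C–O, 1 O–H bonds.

ΔH ≈ −69 kJ

Bonds broken (reactants):
  C=O: 2 × 830 = 1660
  H–H: 3 × 444 = 1332
  Σ(broken) = 2992 kJ
Bonds formed (products):
  C–H: 3 × 428 = 1284
  C–O: 1 × 367 = 367
  O–H: 3 × 470 = 1410
  Σ(formed) = 3061 kJ
ΔH = Σ(broken) − Σ(formed) = 2992 − 3061 = −69 kJ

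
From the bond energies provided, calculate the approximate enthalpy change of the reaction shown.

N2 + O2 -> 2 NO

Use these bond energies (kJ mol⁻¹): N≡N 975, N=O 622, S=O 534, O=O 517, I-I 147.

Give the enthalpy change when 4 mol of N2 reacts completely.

Bonds broken (reactants):
  N≡N: 1 × 975 = 975
  O=O: 1 × 517 = 517
  Σ(broken) = 1492 kJ
Bonds formed (products):
  N=O: 2 × 622 = 1244
  Σ(formed) = 1244 kJ
ΔH = Σ(broken) − Σ(formed) = 1492 − 1244 = +248 kJ
For 4× the reaction as written: 4 × (+248) = +992 kJ

ΔH = +992 kJ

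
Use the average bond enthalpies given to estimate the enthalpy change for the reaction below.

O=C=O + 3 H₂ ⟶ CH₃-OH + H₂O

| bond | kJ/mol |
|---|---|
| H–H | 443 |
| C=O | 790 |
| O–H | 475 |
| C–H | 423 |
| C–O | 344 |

Bonds broken (reactants):
  C=O: 2 × 790 = 1580
  H–H: 3 × 443 = 1329
  Σ(broken) = 2909 kJ
Bonds formed (products):
  C–H: 3 × 423 = 1269
  C–O: 1 × 344 = 344
  O–H: 3 × 475 = 1425
  Σ(formed) = 3038 kJ
ΔH = Σ(broken) − Σ(formed) = 2909 − 3038 = −129 kJ

ΔH ≈ −129 kJ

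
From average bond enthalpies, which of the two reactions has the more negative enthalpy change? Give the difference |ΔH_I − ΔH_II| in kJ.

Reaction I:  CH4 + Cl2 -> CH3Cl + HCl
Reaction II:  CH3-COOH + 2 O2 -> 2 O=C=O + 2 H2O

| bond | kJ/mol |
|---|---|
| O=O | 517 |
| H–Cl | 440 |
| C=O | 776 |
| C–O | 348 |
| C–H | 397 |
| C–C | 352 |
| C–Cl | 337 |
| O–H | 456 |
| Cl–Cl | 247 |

Reaction I:
  Bonds broken (reactants):
    C–H: 4 × 397 = 1588
    Cl–Cl: 1 × 247 = 247
    Σ(broken) = 1835 kJ
  Bonds formed (products):
    C–Cl: 1 × 337 = 337
    C–H: 3 × 397 = 1191
    H–Cl: 1 × 440 = 440
    Σ(formed) = 1968 kJ
  ΔH_I = 1835 − 1968 = −133 kJ
Reaction II:
  Bonds broken (reactants):
    C–C: 1 × 352 = 352
    C–H: 3 × 397 = 1191
    C–O: 1 × 348 = 348
    C=O: 1 × 776 = 776
    O–H: 1 × 456 = 456
    O=O: 2 × 517 = 1034
    Σ(broken) = 4157 kJ
  Bonds formed (products):
    C=O: 4 × 776 = 3104
    O–H: 4 × 456 = 1824
    Σ(formed) = 4928 kJ
  ΔH_II = 4157 − 4928 = −771 kJ
ΔH_I − ΔH_II = +638 kJ, so reaction II has the more negative ΔH; |ΔH_I − ΔH_II| = 638 kJ.

Reaction II, by 638 kJ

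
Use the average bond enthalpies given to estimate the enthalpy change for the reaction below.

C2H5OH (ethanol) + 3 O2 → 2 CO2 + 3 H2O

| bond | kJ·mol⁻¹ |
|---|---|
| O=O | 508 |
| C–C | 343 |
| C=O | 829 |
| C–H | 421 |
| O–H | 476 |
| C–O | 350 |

ΔH ≈ −1374 kJ

Bonds broken (reactants):
  C–C: 1 × 343 = 343
  C–H: 5 × 421 = 2105
  C–O: 1 × 350 = 350
  O–H: 1 × 476 = 476
  O=O: 3 × 508 = 1524
  Σ(broken) = 4798 kJ
Bonds formed (products):
  C=O: 4 × 829 = 3316
  O–H: 6 × 476 = 2856
  Σ(formed) = 6172 kJ
ΔH = Σ(broken) − Σ(formed) = 4798 − 6172 = −1374 kJ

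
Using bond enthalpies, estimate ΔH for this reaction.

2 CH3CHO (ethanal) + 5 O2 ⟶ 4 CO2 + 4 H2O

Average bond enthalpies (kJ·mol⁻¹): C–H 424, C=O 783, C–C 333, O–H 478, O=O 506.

Bonds broken (reactants):
  C–C: 2 × 333 = 666
  C–H: 8 × 424 = 3392
  C=O: 2 × 783 = 1566
  O=O: 5 × 506 = 2530
  Σ(broken) = 8154 kJ
Bonds formed (products):
  C=O: 8 × 783 = 6264
  O–H: 8 × 478 = 3824
  Σ(formed) = 10088 kJ
ΔH = Σ(broken) − Σ(formed) = 8154 − 10088 = −1934 kJ

ΔH ≈ −1934 kJ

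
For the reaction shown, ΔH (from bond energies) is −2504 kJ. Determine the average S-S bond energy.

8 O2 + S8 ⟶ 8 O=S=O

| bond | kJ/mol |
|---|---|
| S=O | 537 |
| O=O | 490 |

D(S-S) ≈ 271 kJ/mol

Let D be the S-S bond energy.
Σ(broken) = 8×490 + 8×D = 3920 + 8D
Σ(formed) = 16×537 = 8592
ΔH = Σ(broken) − Σ(formed) = (3920 + 8D) − (8592) = −4672 + 8D
Setting this equal to −2504 kJ gives 8D = 2168, so D = 271 kJ/mol.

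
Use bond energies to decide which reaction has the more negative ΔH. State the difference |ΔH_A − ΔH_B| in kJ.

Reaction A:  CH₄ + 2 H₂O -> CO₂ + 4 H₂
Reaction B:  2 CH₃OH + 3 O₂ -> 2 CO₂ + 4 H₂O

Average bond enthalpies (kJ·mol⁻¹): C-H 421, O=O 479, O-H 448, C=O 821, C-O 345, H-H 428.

Reaction A:
  Bonds broken (reactants):
    C-H: 4 × 421 = 1684
    O-H: 4 × 448 = 1792
    Σ(broken) = 3476 kJ
  Bonds formed (products):
    C=O: 2 × 821 = 1642
    H-H: 4 × 428 = 1712
    Σ(formed) = 3354 kJ
  ΔH_A = 3476 − 3354 = +122 kJ
Reaction B:
  Bonds broken (reactants):
    C-H: 6 × 421 = 2526
    C-O: 2 × 345 = 690
    O-H: 2 × 448 = 896
    O=O: 3 × 479 = 1437
    Σ(broken) = 5549 kJ
  Bonds formed (products):
    C=O: 4 × 821 = 3284
    O-H: 8 × 448 = 3584
    Σ(formed) = 6868 kJ
  ΔH_B = 5549 − 6868 = −1319 kJ
ΔH_A − ΔH_B = +1441 kJ, so reaction B has the more negative ΔH; |ΔH_A − ΔH_B| = 1441 kJ.

Reaction B, by 1441 kJ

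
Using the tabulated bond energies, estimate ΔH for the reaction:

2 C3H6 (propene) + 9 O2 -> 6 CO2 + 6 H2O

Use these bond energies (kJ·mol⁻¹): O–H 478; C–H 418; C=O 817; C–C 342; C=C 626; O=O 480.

ΔH ≈ −4268 kJ

Bonds broken (reactants):
  C–C: 2 × 342 = 684
  C–H: 12 × 418 = 5016
  C=C: 2 × 626 = 1252
  O=O: 9 × 480 = 4320
  Σ(broken) = 11272 kJ
Bonds formed (products):
  C=O: 12 × 817 = 9804
  O–H: 12 × 478 = 5736
  Σ(formed) = 15540 kJ
ΔH = Σ(broken) − Σ(formed) = 11272 − 15540 = −4268 kJ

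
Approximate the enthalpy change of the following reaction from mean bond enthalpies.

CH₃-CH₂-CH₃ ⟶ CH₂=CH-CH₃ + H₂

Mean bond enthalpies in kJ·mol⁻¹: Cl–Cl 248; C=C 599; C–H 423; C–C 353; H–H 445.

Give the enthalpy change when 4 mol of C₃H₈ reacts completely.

ΔH = +620 kJ

Bonds broken (reactants):
  C–C: 2 × 353 = 706
  C–H: 8 × 423 = 3384
  Σ(broken) = 4090 kJ
Bonds formed (products):
  C–C: 1 × 353 = 353
  C–H: 6 × 423 = 2538
  C=C: 1 × 599 = 599
  H–H: 1 × 445 = 445
  Σ(formed) = 3935 kJ
ΔH = Σ(broken) − Σ(formed) = 4090 − 3935 = +155 kJ
For 4× the reaction as written: 4 × (+155) = +620 kJ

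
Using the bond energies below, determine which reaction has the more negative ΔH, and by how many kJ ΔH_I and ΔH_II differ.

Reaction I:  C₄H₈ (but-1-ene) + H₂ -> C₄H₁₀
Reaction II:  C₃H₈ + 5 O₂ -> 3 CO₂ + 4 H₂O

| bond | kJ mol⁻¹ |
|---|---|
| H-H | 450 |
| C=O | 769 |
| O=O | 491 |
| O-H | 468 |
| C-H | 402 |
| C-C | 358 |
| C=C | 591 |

Reaction I:
  Bonds broken (reactants):
    C-C: 2 × 358 = 716
    C-H: 8 × 402 = 3216
    C=C: 1 × 591 = 591
    H-H: 1 × 450 = 450
    Σ(broken) = 4973 kJ
  Bonds formed (products):
    C-C: 3 × 358 = 1074
    C-H: 10 × 402 = 4020
    Σ(formed) = 5094 kJ
  ΔH_I = 4973 − 5094 = −121 kJ
Reaction II:
  Bonds broken (reactants):
    C-C: 2 × 358 = 716
    C-H: 8 × 402 = 3216
    O=O: 5 × 491 = 2455
    Σ(broken) = 6387 kJ
  Bonds formed (products):
    C=O: 6 × 769 = 4614
    O-H: 8 × 468 = 3744
    Σ(formed) = 8358 kJ
  ΔH_II = 6387 − 8358 = −1971 kJ
ΔH_I − ΔH_II = +1850 kJ, so reaction II has the more negative ΔH; |ΔH_I − ΔH_II| = 1850 kJ.

Reaction II, by 1850 kJ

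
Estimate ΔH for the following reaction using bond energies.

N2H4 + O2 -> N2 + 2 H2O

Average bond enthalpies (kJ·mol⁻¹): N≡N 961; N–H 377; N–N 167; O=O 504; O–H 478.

Bonds broken (reactants):
  N–H: 4 × 377 = 1508
  N–N: 1 × 167 = 167
  O=O: 1 × 504 = 504
  Σ(broken) = 2179 kJ
Bonds formed (products):
  N≡N: 1 × 961 = 961
  O–H: 4 × 478 = 1912
  Σ(formed) = 2873 kJ
ΔH = Σ(broken) − Σ(formed) = 2179 − 2873 = −694 kJ

ΔH ≈ −694 kJ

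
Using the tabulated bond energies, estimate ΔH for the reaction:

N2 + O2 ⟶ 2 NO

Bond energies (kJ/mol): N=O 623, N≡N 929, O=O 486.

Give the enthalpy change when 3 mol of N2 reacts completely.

Bonds broken (reactants):
  N≡N: 1 × 929 = 929
  O=O: 1 × 486 = 486
  Σ(broken) = 1415 kJ
Bonds formed (products):
  N=O: 2 × 623 = 1246
  Σ(formed) = 1246 kJ
ΔH = Σ(broken) − Σ(formed) = 1415 − 1246 = +169 kJ
For 3× the reaction as written: 3 × (+169) = +507 kJ

ΔH = +507 kJ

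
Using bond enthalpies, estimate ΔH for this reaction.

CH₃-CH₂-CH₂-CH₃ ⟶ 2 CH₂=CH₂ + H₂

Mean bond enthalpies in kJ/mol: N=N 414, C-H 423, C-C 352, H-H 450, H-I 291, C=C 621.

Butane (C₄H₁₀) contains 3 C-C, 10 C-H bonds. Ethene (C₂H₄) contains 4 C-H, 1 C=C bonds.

Bonds broken (reactants):
  C-C: 3 × 352 = 1056
  C-H: 10 × 423 = 4230
  Σ(broken) = 5286 kJ
Bonds formed (products):
  C-H: 8 × 423 = 3384
  C=C: 2 × 621 = 1242
  H-H: 1 × 450 = 450
  Σ(formed) = 5076 kJ
ΔH = Σ(broken) − Σ(formed) = 5286 − 5076 = +210 kJ

ΔH ≈ +210 kJ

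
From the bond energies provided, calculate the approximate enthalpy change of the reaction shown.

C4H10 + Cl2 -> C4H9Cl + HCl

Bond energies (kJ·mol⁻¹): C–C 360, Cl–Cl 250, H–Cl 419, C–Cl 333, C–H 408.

ΔH ≈ −94 kJ

Bonds broken (reactants):
  C–C: 3 × 360 = 1080
  C–H: 10 × 408 = 4080
  Cl–Cl: 1 × 250 = 250
  Σ(broken) = 5410 kJ
Bonds formed (products):
  C–C: 3 × 360 = 1080
  C–Cl: 1 × 333 = 333
  C–H: 9 × 408 = 3672
  H–Cl: 1 × 419 = 419
  Σ(formed) = 5504 kJ
ΔH = Σ(broken) − Σ(formed) = 5410 − 5504 = −94 kJ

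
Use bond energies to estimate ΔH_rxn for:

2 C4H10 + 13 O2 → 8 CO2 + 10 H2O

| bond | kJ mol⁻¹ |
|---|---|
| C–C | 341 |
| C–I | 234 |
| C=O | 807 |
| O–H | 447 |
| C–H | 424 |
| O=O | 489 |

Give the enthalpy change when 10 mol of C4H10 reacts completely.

Bonds broken (reactants):
  C–C: 6 × 341 = 2046
  C–H: 20 × 424 = 8480
  O=O: 13 × 489 = 6357
  Σ(broken) = 16883 kJ
Bonds formed (products):
  C=O: 16 × 807 = 12912
  O–H: 20 × 447 = 8940
  Σ(formed) = 21852 kJ
ΔH = Σ(broken) − Σ(formed) = 16883 − 21852 = −4969 kJ
For 5× the reaction as written: 5 × (−4969) = −24845 kJ

ΔH = −24845 kJ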